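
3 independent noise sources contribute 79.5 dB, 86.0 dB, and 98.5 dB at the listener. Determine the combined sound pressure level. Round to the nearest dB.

99 dB

Incoherent sources combine by intensity addition: L_total = 10·log₁₀(Σ 10^(L_i/10)).
Σ 10^(L/10) = 10^(79.5/10) + 10^(86.0/10) + 10^(98.5/10) = 7.567e+09.
L_total = 10·log₁₀(7.567e+09) = 98.79 dB.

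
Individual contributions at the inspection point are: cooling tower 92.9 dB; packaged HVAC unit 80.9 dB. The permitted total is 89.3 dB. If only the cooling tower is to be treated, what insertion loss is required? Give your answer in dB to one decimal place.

The untreated sources together contribute 10^(80.9/10) = 1.230e+08, i.e. 80.90 dB.
To meet 89.3 dB overall, the treated cooling tower may contribute at most 10^(89.3/10) − 1.230e+08 = 7.281e+08, i.e. 88.62 dB.
So the cooling tower must be reduced from 92.9 to 88.62 dB: IL = 4.28 dB.

4.3 dB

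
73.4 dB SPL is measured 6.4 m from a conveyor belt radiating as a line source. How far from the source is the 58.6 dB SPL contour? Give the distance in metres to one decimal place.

193.3 m

For a line source L₁ − L₂ = 10·log₁₀(r₂/r₁), so r₂ = r₁·10^((L₁−L₂)/10).
r₂ = 6.4·10^((73.4−58.6)/10) = 6.4·10^(14.8/10) = 193.28 m.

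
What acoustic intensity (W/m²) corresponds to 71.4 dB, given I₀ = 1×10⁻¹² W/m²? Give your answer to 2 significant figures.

L = 10·log₁₀(I/I₀) ⇒ I = I₀·10^(L/10) = 10⁻¹² × 10^7.14.

1.4e-05 W/m²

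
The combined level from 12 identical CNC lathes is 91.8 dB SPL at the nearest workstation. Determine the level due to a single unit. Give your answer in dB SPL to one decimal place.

12 equal contributions raise the level by 10·log₁₀ 12 = 10.792 dB, so each unit alone gives 91.8 − 10.792.

81.0 dB SPL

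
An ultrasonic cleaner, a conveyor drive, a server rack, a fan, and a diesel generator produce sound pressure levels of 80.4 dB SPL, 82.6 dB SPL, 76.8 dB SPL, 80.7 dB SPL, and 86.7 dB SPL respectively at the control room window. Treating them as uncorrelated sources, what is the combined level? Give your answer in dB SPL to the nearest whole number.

Incoherent sources combine by intensity addition: L_total = 10·log₁₀(Σ 10^(L_i/10)).
Σ 10^(L/10) = 10^(80.4/10) + 10^(82.6/10) + 10^(76.8/10) + 10^(80.7/10) + 10^(86.7/10) = 9.247e+08.
L_total = 10·log₁₀(9.247e+08) = 89.66 dB SPL.

90 dB SPL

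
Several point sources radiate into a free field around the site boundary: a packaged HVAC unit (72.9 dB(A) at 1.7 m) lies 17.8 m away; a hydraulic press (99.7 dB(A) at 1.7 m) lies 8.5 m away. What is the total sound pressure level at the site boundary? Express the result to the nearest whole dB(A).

86 dB(A)

Propagate each source to the receiver with L = L_ref − 20·log₁₀(r/r_ref), then add intensities.
packaged HVAC unit: 72.9 − 20·log₁₀(17.8/1.7) = 72.9 − 20.40 = 52.50 dB(A).
hydraulic press: 99.7 − 20·log₁₀(8.5/1.7) = 99.7 − 13.98 = 85.72 dB(A).
Σ 10^(L/10) = 3.735e+08 → L_total = 10·log₁₀(3.735e+08) = 85.72 dB(A).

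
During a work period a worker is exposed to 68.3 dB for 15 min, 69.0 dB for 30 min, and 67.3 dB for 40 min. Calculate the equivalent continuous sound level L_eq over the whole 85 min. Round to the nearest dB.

Weight each interval's intensity by its duration and average over T = 85 min:
Σ tᵢ·10^(Lᵢ/10) = 15·10^(68.3/10) + 30·10^(69.0/10) + 40·10^(67.3/10) = 5.545e+08.
L_eq = 10·log₁₀(5.545e+08/85) = 68.15 dB.

68 dB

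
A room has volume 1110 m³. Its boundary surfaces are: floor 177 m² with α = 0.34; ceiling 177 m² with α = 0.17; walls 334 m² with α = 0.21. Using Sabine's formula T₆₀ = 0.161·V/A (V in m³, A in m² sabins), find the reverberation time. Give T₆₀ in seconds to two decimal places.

Total absorption A = 177·0.34 + 177·0.17 + 334·0.21 = 160.41 m² sabins.
T₆₀ = 0.161·V/A = 0.161·1110/160.41 = 1.114 s.

1.11 s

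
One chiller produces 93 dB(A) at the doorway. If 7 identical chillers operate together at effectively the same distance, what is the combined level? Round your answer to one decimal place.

N identical incoherent sources raise the level by 10·log₁₀ N.
L_total = 93 + 10·log₁₀(7) = 93 + 8.451 = 101.45 dB(A).

101.5 dB(A)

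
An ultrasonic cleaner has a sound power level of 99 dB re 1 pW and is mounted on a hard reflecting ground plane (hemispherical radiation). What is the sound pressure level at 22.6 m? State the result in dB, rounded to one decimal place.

The power spreads over a hemisphere of area 2π·r², so L_p = L_w − 10·log₁₀(2π·r²).
2π·r² = 3209 m², 10·log₁₀ of that is 35.064 dB.
L_p = 99 − 35.064 = 63.94 dB.

63.9 dB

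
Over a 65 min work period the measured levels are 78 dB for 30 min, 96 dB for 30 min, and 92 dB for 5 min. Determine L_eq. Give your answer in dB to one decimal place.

93.0 dB

The energy average is taken in the linear domain: L_eq = 10·log₁₀[(Σ tᵢ·10^(Lᵢ/10))/T], T = 65 min.
Σ tᵢ·10^(Lᵢ/10) = 30·10^(78/10) + 30·10^(96/10) + 5·10^(92/10) = 1.292e+11.
L_eq = 10·log₁₀(1.292e+11/65) = 92.99 dB.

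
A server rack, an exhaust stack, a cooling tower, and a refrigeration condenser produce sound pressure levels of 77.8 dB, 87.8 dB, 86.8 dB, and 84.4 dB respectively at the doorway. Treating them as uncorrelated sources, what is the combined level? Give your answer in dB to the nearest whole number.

92 dB

For uncorrelated sources the intensities add, so convert each level to linear form, sum, and take 10·log₁₀ of the total.
Σ 10^(L/10) = 10^(77.8/10) + 10^(87.8/10) + 10^(86.8/10) + 10^(84.4/10) = 1.417e+09.
L_total = 10·log₁₀(1.417e+09) = 91.51 dB.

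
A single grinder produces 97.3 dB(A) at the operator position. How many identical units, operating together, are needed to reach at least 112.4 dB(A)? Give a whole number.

33

N identical sources give L₁ + 10·log₁₀ N, so require 10·log₁₀ N ≥ 112.4 − 97.3 = 15.1 dB.
N ≥ 10^(15.1/10) = 32.359, so N = 33.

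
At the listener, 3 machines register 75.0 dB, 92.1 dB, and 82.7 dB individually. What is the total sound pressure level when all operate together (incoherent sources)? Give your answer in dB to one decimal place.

92.6 dB

Incoherent sources combine by intensity addition: L_total = 10·log₁₀(Σ 10^(L_i/10)).
Σ 10^(L/10) = 10^(75.0/10) + 10^(92.1/10) + 10^(82.7/10) = 1.840e+09.
L_total = 10·log₁₀(1.840e+09) = 92.65 dB.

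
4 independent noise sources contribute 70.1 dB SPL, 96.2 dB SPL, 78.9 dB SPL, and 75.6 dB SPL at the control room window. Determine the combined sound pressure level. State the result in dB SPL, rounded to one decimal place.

Incoherent sources combine by intensity addition: L_total = 10·log₁₀(Σ 10^(L_i/10)).
Σ 10^(L/10) = 10^(70.1/10) + 10^(96.2/10) + 10^(78.9/10) + 10^(75.6/10) = 4.293e+09.
L_total = 10·log₁₀(4.293e+09) = 96.33 dB SPL.

96.3 dB SPL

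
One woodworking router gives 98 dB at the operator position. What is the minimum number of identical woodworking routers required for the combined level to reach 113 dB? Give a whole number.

32

Need L₁ + 10·log₁₀ N ≥ 113, i.e. log₁₀ N ≥ 1.50.
N ≥ 10^(15.0/10) = 31.623, so N = 32.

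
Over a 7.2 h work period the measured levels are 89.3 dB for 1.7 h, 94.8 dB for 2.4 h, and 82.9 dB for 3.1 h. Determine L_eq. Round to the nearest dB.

Weight each interval's intensity by its duration and average over T = 7.2 h:
Σ tᵢ·10^(Lᵢ/10) = 1.7·10^(89.3/10) + 2.4·10^(94.8/10) + 3.1·10^(82.9/10) = 9.299e+09.
L_eq = 10·log₁₀(9.299e+09/7.2) = 91.11 dB.

91 dB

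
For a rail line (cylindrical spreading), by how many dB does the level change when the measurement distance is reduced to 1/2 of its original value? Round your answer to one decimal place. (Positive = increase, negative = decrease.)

With cylindrical spreading the level changes by −10·log₁₀(r₂/r₁).
ΔL = −10·log₁₀(0.5) = +3.01 dB.

+3.0 dB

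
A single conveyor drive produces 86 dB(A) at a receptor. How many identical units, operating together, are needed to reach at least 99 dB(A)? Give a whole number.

Need L₁ + 10·log₁₀ N ≥ 99, i.e. log₁₀ N ≥ 1.30.
N ≥ 10^(13.0/10) = 19.953, so N = 20.

20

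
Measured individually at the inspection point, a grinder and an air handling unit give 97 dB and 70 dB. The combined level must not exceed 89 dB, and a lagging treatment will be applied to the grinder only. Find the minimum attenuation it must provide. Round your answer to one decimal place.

8.1 dB

Fixed contribution from the other source: Σ 10^(L/10) = 10^(70/10) = 1.000e+07 (70.00 dB).
To meet 89 dB overall, the treated grinder may contribute at most 10^(89/10) − 1.000e+07 = 7.843e+08, i.e. 88.94 dB.
So the grinder must be reduced from 97 to 88.94 dB: IL = 8.06 dB.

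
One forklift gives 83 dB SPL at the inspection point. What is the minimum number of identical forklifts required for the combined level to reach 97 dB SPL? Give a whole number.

N identical sources give L₁ + 10·log₁₀ N, so require 10·log₁₀ N ≥ 97 − 83 = 14.0 dB.
N ≥ 10^(14.0/10) = 25.119, so N = 26.

26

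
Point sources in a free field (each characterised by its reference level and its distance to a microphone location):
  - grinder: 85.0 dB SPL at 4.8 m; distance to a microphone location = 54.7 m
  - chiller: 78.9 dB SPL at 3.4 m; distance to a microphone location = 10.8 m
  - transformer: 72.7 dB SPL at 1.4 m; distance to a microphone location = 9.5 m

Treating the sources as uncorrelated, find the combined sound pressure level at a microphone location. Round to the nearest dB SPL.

70 dB SPL

Apply inverse-square spreading to bring every level to the receiver, then sum 10^(L/10).
grinder: 85.0 − 20·log₁₀(54.7/4.8) = 85.0 − 21.13 = 63.87 dB SPL.
chiller: 78.9 − 20·log₁₀(10.8/3.4) = 78.9 − 10.04 = 68.86 dB SPL.
transformer: 72.7 − 20·log₁₀(9.5/1.4) = 72.7 − 16.63 = 56.07 dB SPL.
Σ 10^(L/10) = 1.053e+07 → L_total = 10·log₁₀(1.053e+07) = 70.23 dB SPL.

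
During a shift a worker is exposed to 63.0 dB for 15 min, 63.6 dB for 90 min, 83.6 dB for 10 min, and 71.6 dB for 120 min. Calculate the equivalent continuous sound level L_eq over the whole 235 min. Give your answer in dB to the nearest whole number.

Weight each interval's intensity by its duration and average over T = 235 min:
Σ tᵢ·10^(Lᵢ/10) = 15·10^(63.0/10) + 90·10^(63.6/10) + 10·10^(83.6/10) + 120·10^(71.6/10) = 4.262e+09.
L_eq = 10·log₁₀(4.262e+09/235) = 72.58 dB.

73 dB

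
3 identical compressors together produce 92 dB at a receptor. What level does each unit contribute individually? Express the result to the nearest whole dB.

87 dB

3 equal contributions raise the level by 10·log₁₀ 3 = 4.771 dB, so each unit alone gives 92 − 4.771.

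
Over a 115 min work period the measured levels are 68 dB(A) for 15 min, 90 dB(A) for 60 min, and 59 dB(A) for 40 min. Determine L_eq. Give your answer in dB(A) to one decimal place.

87.2 dB(A)

Weight each interval's intensity by its duration and average over T = 115 min:
Σ tᵢ·10^(Lᵢ/10) = 15·10^(68/10) + 60·10^(90/10) + 40·10^(59/10) = 6.013e+10.
L_eq = 10·log₁₀(6.013e+10/115) = 87.18 dB(A).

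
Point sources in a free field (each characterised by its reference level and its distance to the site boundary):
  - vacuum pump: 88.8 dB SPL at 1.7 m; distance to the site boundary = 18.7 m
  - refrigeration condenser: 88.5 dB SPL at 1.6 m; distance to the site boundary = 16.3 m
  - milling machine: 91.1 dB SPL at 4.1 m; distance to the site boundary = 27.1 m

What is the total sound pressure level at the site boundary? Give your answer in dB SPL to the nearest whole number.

Propagate each source to the receiver with L = L_ref − 20·log₁₀(r/r_ref), then add intensities.
vacuum pump: 88.8 − 20·log₁₀(18.7/1.7) = 88.8 − 20.83 = 67.97 dB SPL.
refrigeration condenser: 88.5 − 20·log₁₀(16.3/1.6) = 88.5 − 20.16 = 68.34 dB SPL.
milling machine: 91.1 − 20·log₁₀(27.1/4.1) = 91.1 − 16.40 = 74.70 dB SPL.
Σ 10^(L/10) = 4.258e+07 → L_total = 10·log₁₀(4.258e+07) = 76.29 dB SPL.

76 dB SPL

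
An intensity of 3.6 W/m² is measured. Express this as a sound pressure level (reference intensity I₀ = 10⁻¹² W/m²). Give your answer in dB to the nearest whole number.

126 dB

L = 10·log₁₀(I/I₀) = 10·log₁₀(3.6/10⁻¹²) = 10·log₁₀(3.6×10^12).
L = 10·(0.5563 + 12) = 125.56 dB.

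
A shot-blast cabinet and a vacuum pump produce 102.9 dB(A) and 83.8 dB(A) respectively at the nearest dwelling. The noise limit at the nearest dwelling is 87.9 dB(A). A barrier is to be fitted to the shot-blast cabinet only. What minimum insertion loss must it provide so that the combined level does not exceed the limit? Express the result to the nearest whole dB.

The untreated sources together contribute 10^(83.8/10) = 2.399e+08, i.e. 83.80 dB(A).
To meet 87.9 dB(A) overall, the treated shot-blast cabinet may contribute at most 10^(87.9/10) − 2.399e+08 = 3.767e+08, i.e. 85.76 dB(A).
So the shot-blast cabinet must be reduced from 102.9 to 85.76 dB(A): IL = 17.14 dB.

17 dB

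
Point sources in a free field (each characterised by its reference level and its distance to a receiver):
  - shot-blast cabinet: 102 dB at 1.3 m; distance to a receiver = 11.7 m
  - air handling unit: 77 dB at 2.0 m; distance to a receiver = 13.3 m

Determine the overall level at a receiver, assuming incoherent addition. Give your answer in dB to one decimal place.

82.9 dB

Apply inverse-square spreading to bring every level to the receiver, then sum 10^(L/10).
shot-blast cabinet: 102 − 20·log₁₀(11.7/1.3) = 102 − 19.08 = 82.92 dB.
air handling unit: 77 − 20·log₁₀(13.3/2.0) = 77 − 16.46 = 60.54 dB.
Σ 10^(L/10) = 1.968e+08 → L_total = 10·log₁₀(1.968e+08) = 82.94 dB.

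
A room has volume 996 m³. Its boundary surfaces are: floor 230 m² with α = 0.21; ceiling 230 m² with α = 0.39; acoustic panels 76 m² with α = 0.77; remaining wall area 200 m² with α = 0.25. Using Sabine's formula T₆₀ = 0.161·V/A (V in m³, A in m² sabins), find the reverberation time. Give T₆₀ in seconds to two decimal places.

Summing Sᵢαᵢ: 230·0.21 + 230·0.39 + 76·0.77 + 200·0.25 = 246.52 m².
T₆₀ = 0.161·V/A = 0.161·996/246.52 = 0.650 s.

0.65 s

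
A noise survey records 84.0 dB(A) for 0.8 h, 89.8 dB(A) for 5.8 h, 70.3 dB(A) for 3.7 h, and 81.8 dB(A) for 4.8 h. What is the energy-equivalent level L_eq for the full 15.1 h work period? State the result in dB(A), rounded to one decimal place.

86.3 dB(A)

L_eq = 10·log₁₀[(1/T)·Σ tᵢ·10^(Lᵢ/10)] with T = 15.1 h.
Σ tᵢ·10^(Lᵢ/10) = 0.8·10^(84.0/10) + 5.8·10^(89.8/10) + 3.7·10^(70.3/10) + 4.8·10^(81.8/10) = 6.506e+09.
L_eq = 10·log₁₀(6.506e+09/15.1) = 86.34 dB(A).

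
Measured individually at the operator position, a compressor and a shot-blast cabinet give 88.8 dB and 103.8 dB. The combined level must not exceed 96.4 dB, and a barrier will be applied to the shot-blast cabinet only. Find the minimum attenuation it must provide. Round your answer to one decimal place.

8.2 dB

The untreated sources together contribute 10^(88.8/10) = 7.586e+08, i.e. 88.80 dB.
The limit corresponds to 10^(96.4/10) = 4.365e+09; subtracting the fixed part leaves 3.607e+09 for the shot-blast cabinet, i.e. 95.57 dB.
So the shot-blast cabinet must be reduced from 103.8 to 95.57 dB: IL = 8.23 dB.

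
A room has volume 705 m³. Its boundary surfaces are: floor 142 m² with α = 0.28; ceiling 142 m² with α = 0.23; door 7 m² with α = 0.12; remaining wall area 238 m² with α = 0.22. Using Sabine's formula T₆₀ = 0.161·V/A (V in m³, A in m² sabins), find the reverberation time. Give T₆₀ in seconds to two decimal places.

Total absorption A = 142·0.28 + 142·0.23 + 7·0.12 + 238·0.22 = 125.62 m² sabins.
T₆₀ = 0.161·V/A = 0.161·705/125.62 = 0.904 s.

0.90 s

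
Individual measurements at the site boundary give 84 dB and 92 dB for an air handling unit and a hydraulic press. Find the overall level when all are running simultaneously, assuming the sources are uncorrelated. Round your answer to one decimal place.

92.6 dB

Incoherent sources combine by intensity addition: L_total = 10·log₁₀(Σ 10^(L_i/10)).
Σ 10^(L/10) = 10^(84/10) + 10^(92/10) = 1.836e+09.
L_total = 10·log₁₀(1.836e+09) = 92.64 dB.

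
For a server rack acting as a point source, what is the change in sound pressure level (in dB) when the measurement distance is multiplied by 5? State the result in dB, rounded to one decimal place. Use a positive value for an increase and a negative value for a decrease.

-14.0 dB

A point source loses 6 dB per doubling of distance; generally ΔL = −20·log₁₀(r₂/r₁).
ΔL = −20·log₁₀(5) = -13.98 dB.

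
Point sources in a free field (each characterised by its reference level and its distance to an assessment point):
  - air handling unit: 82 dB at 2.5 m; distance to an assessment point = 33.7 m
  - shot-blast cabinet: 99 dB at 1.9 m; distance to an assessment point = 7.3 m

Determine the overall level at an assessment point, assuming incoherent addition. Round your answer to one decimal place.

87.3 dB

Propagate each source to the receiver with L = L_ref − 20·log₁₀(r/r_ref), then add intensities.
air handling unit: 82 − 20·log₁₀(33.7/2.5) = 82 − 22.59 = 59.41 dB.
shot-blast cabinet: 99 − 20·log₁₀(7.3/1.9) = 99 − 11.69 = 87.31 dB.
Σ 10^(L/10) = 5.390e+08 → L_total = 10·log₁₀(5.390e+08) = 87.32 dB.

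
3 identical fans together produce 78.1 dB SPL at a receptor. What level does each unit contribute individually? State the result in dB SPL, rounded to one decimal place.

Dividing the total intensity by 3 lowers the level by 10·log₁₀ 3 = 4.771 dB: L₁ = 78.1 − 4.771.

73.3 dB SPL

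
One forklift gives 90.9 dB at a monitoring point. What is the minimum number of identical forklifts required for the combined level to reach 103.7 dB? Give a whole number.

N identical sources give L₁ + 10·log₁₀ N, so require 10·log₁₀ N ≥ 103.7 − 90.9 = 12.8 dB.
N ≥ 10^(12.8/10) = 19.055, so N = 20.

20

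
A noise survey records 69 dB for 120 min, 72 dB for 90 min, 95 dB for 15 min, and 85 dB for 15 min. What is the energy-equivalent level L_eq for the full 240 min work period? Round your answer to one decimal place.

83.6 dB

The energy average is taken in the linear domain: L_eq = 10·log₁₀[(Σ tᵢ·10^(Lᵢ/10))/T], T = 240 min.
Σ tᵢ·10^(Lᵢ/10) = 120·10^(69/10) + 90·10^(72/10) + 15·10^(95/10) + 15·10^(85/10) = 5.456e+10.
L_eq = 10·log₁₀(5.456e+10/240) = 83.57 dB.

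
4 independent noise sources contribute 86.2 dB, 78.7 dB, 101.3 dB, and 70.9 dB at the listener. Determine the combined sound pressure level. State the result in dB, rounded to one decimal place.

For uncorrelated sources the intensities add, so convert each level to linear form, sum, and take 10·log₁₀ of the total.
Σ 10^(L/10) = 10^(86.2/10) + 10^(78.7/10) + 10^(101.3/10) + 10^(70.9/10) = 1.399e+10.
L_total = 10·log₁₀(1.399e+10) = 101.46 dB.

101.5 dB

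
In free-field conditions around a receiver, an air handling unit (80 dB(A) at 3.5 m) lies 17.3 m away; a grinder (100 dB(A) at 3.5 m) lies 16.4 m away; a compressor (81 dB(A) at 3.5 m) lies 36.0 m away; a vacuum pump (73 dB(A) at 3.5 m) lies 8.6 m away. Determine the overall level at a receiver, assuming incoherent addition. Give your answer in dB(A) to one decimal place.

Propagate each source to the receiver with L = L_ref − 20·log₁₀(r/r_ref), then add intensities.
air handling unit: 80 − 20·log₁₀(17.3/3.5) = 80 − 13.88 = 66.12 dB(A).
grinder: 100 − 20·log₁₀(16.4/3.5) = 100 − 13.42 = 86.58 dB(A).
compressor: 81 − 20·log₁₀(36.0/3.5) = 81 − 20.24 = 60.76 dB(A).
vacuum pump: 73 − 20·log₁₀(8.6/3.5) = 73 − 7.81 = 65.19 dB(A).
Σ 10^(L/10) = 4.640e+08 → L_total = 10·log₁₀(4.640e+08) = 86.67 dB(A).

86.7 dB(A)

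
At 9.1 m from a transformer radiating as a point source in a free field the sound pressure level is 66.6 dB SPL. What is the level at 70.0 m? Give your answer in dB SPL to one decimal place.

For a point source, L₂ = L₁ − 20·log₁₀(r₂/r₁).
L₂ = 66.6 − 20·log₁₀(70.0/9.1) = 66.6 − 17.721 = 48.88 dB SPL.

48.9 dB SPL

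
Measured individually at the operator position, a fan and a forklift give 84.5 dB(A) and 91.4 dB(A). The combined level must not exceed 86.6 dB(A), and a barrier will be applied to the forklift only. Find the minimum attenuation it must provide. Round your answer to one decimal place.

Fixed contribution from the other source: Σ 10^(L/10) = 10^(84.5/10) = 2.818e+08 (84.50 dB(A)).
The limit corresponds to 10^(86.6/10) = 4.571e+08; subtracting the fixed part leaves 1.752e+08 for the forklift, i.e. 82.44 dB(A).
Required insertion loss = 91.4 − 82.44 = 8.96 dB.

9.0 dB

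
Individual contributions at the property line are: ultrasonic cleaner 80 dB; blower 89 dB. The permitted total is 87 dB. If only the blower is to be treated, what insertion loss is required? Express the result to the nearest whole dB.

The untreated sources together contribute 10^(80/10) = 1.000e+08, i.e. 80.00 dB.
To meet 87 dB overall, the treated blower may contribute at most 10^(87/10) − 1.000e+08 = 4.012e+08, i.e. 86.03 dB.
So the blower must be reduced from 89 to 86.03 dB: IL = 2.97 dB.

3 dB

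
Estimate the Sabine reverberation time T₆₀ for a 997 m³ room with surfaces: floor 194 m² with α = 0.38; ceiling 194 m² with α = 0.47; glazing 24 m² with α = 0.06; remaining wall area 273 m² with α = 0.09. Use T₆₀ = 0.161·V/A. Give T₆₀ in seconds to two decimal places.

Total absorption A = 194·0.38 + 194·0.47 + 24·0.06 + 273·0.09 = 190.91 m² sabins.
T₆₀ = 0.161·V/A = 0.161·997/190.91 = 0.841 s.

0.84 s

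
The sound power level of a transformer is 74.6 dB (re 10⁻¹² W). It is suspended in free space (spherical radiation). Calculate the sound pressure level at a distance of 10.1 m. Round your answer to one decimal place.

L_p = L_w − 10·log₁₀(4π·r²) with r = 10.1 m.
4π·r² = 1282 m², 10·log₁₀ of that is 31.079 dB.
L_p = 74.6 − 31.079 = 43.52 dB.

43.5 dB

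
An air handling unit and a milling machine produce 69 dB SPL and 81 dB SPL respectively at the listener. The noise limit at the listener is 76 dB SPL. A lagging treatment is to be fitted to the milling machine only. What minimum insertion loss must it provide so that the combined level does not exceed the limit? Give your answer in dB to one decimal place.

6.0 dB

Fixed contribution from the other source: Σ 10^(L/10) = 10^(69/10) = 7.943e+06 (69.00 dB SPL).
To meet 76 dB SPL overall, the treated milling machine may contribute at most 10^(76/10) − 7.943e+06 = 3.187e+07, i.e. 75.03 dB SPL.
So the milling machine must be reduced from 81 to 75.03 dB SPL: IL = 5.97 dB.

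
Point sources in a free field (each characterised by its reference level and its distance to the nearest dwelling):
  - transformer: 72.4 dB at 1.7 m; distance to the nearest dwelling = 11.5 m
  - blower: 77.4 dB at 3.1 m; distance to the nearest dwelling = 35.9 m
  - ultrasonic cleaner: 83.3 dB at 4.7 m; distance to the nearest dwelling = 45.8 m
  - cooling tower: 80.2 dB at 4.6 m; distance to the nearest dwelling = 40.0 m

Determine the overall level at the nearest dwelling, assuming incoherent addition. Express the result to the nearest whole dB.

66 dB

Apply inverse-square spreading to bring every level to the receiver, then sum 10^(L/10).
transformer: 72.4 − 20·log₁₀(11.5/1.7) = 72.4 − 16.60 = 55.80 dB.
blower: 77.4 − 20·log₁₀(35.9/3.1) = 77.4 − 21.27 = 56.13 dB.
ultrasonic cleaner: 83.3 − 20·log₁₀(45.8/4.7) = 83.3 − 19.78 = 63.52 dB.
cooling tower: 80.2 − 20·log₁₀(40.0/4.6) = 80.2 − 18.79 = 61.41 dB.
Σ 10^(L/10) = 4.426e+06 → L_total = 10·log₁₀(4.426e+06) = 66.46 dB.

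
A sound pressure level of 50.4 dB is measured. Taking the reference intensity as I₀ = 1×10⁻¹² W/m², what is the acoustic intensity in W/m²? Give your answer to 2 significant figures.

1.1e-07 W/m²

I/I₀ = 10^(50.4/10) = 1.096e+05, so I = 1.096e+05 × 10⁻¹² W/m².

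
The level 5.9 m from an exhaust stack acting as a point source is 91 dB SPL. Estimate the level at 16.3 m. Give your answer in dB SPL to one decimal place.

For a point source, L₂ = L₁ − 20·log₁₀(r₂/r₁).
L₂ = 91 − 20·log₁₀(16.3/5.9) = 91 − 8.827 = 82.17 dB SPL.

82.2 dB SPL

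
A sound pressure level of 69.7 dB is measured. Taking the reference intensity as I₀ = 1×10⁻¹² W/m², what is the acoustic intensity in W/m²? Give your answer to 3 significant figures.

9.33e-06 W/m²

L = 10·log₁₀(I/I₀) ⇒ I = I₀·10^(L/10) = 10⁻¹² × 10^6.97.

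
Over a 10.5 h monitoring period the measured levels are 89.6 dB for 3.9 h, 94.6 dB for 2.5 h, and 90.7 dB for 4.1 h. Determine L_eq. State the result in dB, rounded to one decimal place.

91.7 dB

The energy average is taken in the linear domain: L_eq = 10·log₁₀[(Σ tᵢ·10^(Lᵢ/10))/T], T = 10.5 h.
Σ tᵢ·10^(Lᵢ/10) = 3.9·10^(89.6/10) + 2.5·10^(94.6/10) + 4.1·10^(90.7/10) = 1.558e+10.
L_eq = 10·log₁₀(1.558e+10/10.5) = 91.71 dB.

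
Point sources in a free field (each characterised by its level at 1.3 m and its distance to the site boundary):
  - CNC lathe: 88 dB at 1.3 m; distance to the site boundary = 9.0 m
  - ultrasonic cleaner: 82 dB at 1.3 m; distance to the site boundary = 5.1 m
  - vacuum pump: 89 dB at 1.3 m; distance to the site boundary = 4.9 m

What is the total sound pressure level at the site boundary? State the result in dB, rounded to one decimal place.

79.0 dB

First find each source's level at the receiver (point-source: −20·log₁₀(r/r_ref)), then combine on an intensity basis.
CNC lathe: 88 − 20·log₁₀(9.0/1.3) = 88 − 16.81 = 71.19 dB.
ultrasonic cleaner: 82 − 20·log₁₀(5.1/1.3) = 82 − 11.87 = 70.13 dB.
vacuum pump: 89 − 20·log₁₀(4.9/1.3) = 89 − 11.53 = 77.47 dB.
Σ 10^(L/10) = 7.937e+07 → L_total = 10·log₁₀(7.937e+07) = 79.00 dB.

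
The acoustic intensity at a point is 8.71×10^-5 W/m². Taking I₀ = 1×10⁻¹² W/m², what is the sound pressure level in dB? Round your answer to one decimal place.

I/I₀ = 8.71×10^-5/10⁻¹² = 8.71×10^7, and L = 10·log₁₀(I/I₀).
L = 10·(0.9400 + 7) = 79.40 dB.

79.4 dB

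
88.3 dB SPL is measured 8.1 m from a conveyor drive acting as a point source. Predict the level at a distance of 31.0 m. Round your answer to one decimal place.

Point-source attenuation: ΔL = 20·log₁₀(r₂/r₁) = 20·log₁₀(31.0/8.1) = 11.658 dB.
L₂ = 88.3 − 20·log₁₀(31.0/8.1) = 88.3 − 11.658 = 76.64 dB SPL.

76.6 dB SPL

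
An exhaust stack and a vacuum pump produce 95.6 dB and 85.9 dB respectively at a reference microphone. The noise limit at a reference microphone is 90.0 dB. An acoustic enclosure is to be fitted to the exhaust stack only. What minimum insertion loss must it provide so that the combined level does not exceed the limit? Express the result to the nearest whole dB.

The untreated sources together contribute 10^(85.9/10) = 3.890e+08, i.e. 85.90 dB.
To meet 90.0 dB overall, the treated exhaust stack may contribute at most 10^(90.0/10) − 3.890e+08 = 6.110e+08, i.e. 87.86 dB.
Required insertion loss = 95.6 − 87.86 = 7.74 dB.

8 dB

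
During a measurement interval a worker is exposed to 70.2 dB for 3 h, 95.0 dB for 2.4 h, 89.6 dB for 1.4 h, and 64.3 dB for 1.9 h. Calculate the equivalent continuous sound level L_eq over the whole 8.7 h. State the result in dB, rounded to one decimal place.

90.1 dB

L_eq = 10·log₁₀[(1/T)·Σ tᵢ·10^(Lᵢ/10)] with T = 8.7 h.
Σ tᵢ·10^(Lᵢ/10) = 3·10^(70.2/10) + 2.4·10^(95.0/10) + 1.4·10^(89.6/10) + 1.9·10^(64.3/10) = 8.903e+09.
L_eq = 10·log₁₀(8.903e+09/8.7) = 90.10 dB.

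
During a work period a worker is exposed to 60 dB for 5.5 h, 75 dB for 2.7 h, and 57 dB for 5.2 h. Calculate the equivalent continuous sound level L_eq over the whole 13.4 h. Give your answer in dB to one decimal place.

68.4 dB

L_eq = 10·log₁₀[(1/T)·Σ tᵢ·10^(Lᵢ/10)] with T = 13.4 h.
Σ tᵢ·10^(Lᵢ/10) = 5.5·10^(60/10) + 2.7·10^(75/10) + 5.2·10^(57/10) = 9.349e+07.
L_eq = 10·log₁₀(9.349e+07/13.4) = 68.44 dB.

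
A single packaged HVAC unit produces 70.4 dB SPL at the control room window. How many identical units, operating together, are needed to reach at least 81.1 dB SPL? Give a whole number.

The shortfall is 81.1 − 70.4 = 10.7 dB, and N units add 10·log₁₀ N, so need 10·log₁₀ N ≥ 10.7.
N ≥ 10^(10.7/10) = 11.749, so N = 12.

12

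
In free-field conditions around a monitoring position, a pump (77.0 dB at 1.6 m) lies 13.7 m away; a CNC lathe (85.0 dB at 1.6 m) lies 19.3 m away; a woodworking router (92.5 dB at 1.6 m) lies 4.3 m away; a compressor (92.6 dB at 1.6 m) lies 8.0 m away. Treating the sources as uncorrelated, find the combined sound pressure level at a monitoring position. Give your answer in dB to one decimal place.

85.1 dB

First find each source's level at the receiver (point-source: −20·log₁₀(r/r_ref)), then combine on an intensity basis.
pump: 77.0 − 20·log₁₀(13.7/1.6) = 77.0 − 18.65 = 58.35 dB.
CNC lathe: 85.0 − 20·log₁₀(19.3/1.6) = 85.0 − 21.63 = 63.37 dB.
woodworking router: 92.5 − 20·log₁₀(4.3/1.6) = 92.5 − 8.59 = 83.91 dB.
compressor: 92.6 − 20·log₁₀(8.0/1.6) = 92.6 − 13.98 = 78.62 dB.
Σ 10^(L/10) = 3.219e+08 → L_total = 10·log₁₀(3.219e+08) = 85.08 dB.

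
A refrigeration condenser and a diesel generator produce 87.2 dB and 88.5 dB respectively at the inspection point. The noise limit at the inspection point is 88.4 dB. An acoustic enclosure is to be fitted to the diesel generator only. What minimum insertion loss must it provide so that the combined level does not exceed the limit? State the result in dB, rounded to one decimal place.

Fixed contribution from the other source: Σ 10^(L/10) = 10^(87.2/10) = 5.248e+08 (87.20 dB).
To meet 88.4 dB overall, the treated diesel generator may contribute at most 10^(88.4/10) − 5.248e+08 = 1.670e+08, i.e. 82.23 dB.
So the diesel generator must be reduced from 88.5 to 82.23 dB: IL = 6.27 dB.

6.3 dB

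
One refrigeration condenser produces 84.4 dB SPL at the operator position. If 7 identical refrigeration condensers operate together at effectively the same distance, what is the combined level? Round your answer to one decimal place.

92.9 dB SPL

N identical incoherent sources raise the level by 10·log₁₀ N.
L_total = 84.4 + 10·log₁₀(7) = 84.4 + 8.451 = 92.85 dB SPL.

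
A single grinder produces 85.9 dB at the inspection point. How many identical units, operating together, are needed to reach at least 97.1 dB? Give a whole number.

14

N identical sources give L₁ + 10·log₁₀ N, so require 10·log₁₀ N ≥ 97.1 − 85.9 = 11.2 dB.
N ≥ 10^(11.2/10) = 13.183, so N = 14.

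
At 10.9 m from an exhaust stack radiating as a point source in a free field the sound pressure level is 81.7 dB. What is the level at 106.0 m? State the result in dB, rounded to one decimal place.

Point-source attenuation: ΔL = 20·log₁₀(r₂/r₁) = 20·log₁₀(106.0/10.9) = 19.758 dB.
L₂ = 81.7 − 20·log₁₀(106.0/10.9) = 81.7 − 19.758 = 61.94 dB.

61.9 dB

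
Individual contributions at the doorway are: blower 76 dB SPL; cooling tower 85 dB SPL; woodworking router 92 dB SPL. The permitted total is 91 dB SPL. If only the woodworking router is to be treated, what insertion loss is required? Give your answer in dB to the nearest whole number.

2 dB

Everything except the woodworking router sums to 10^(76/10) + 10^(85/10) = 3.560e+08 in linear terms, 85.51 dB SPL.
The limit corresponds to 10^(91/10) = 1.259e+09; subtracting the fixed part leaves 9.029e+08 for the woodworking router, i.e. 89.56 dB SPL.
Required insertion loss = 92 − 89.56 = 2.44 dB.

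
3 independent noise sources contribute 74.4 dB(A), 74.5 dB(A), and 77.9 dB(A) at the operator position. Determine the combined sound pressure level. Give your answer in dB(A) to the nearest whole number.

Incoherent sources combine by intensity addition: L_total = 10·log₁₀(Σ 10^(L_i/10)).
Σ 10^(L/10) = 10^(74.4/10) + 10^(74.5/10) + 10^(77.9/10) = 1.174e+08.
L_total = 10·log₁₀(1.174e+08) = 80.70 dB(A).

81 dB(A)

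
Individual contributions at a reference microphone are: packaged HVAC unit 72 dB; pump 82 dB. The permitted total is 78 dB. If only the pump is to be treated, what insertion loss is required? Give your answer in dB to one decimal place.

5.3 dB

Everything except the pump sums to 10^(72/10) = 1.585e+07 in linear terms, 72.00 dB.
The limit corresponds to 10^(78/10) = 6.310e+07; subtracting the fixed part leaves 4.725e+07 for the pump, i.e. 76.74 dB.
So the pump must be reduced from 82 to 76.74 dB: IL = 5.26 dB.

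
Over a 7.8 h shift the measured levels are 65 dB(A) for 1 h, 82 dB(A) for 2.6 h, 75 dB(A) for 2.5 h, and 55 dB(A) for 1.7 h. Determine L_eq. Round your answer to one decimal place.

78.0 dB(A)

L_eq = 10·log₁₀[(1/T)·Σ tᵢ·10^(Lᵢ/10)] with T = 7.8 h.
Σ tᵢ·10^(Lᵢ/10) = 1·10^(65/10) + 2.6·10^(82/10) + 2.5·10^(75/10) + 1.7·10^(55/10) = 4.948e+08.
L_eq = 10·log₁₀(4.948e+08/7.8) = 78.02 dB(A).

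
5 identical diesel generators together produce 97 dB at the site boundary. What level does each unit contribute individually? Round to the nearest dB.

90 dB

Dividing the total intensity by 5 lowers the level by 10·log₁₀ 5 = 6.990 dB: L₁ = 97 − 6.990.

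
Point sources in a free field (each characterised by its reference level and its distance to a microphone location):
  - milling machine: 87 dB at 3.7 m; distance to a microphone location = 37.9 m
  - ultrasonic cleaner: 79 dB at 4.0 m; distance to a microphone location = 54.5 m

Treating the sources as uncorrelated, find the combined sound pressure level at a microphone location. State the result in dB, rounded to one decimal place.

Propagate each source to the receiver with L = L_ref − 20·log₁₀(r/r_ref), then add intensities.
milling machine: 87 − 20·log₁₀(37.9/3.7) = 87 − 20.21 = 66.79 dB.
ultrasonic cleaner: 79 − 20·log₁₀(54.5/4.0) = 79 − 22.69 = 56.31 dB.
Σ 10^(L/10) = 5.205e+06 → L_total = 10·log₁₀(5.205e+06) = 67.16 dB.

67.2 dB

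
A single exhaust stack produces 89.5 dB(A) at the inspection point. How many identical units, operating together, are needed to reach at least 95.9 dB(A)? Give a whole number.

N identical sources give L₁ + 10·log₁₀ N, so require 10·log₁₀ N ≥ 95.9 − 89.5 = 6.4 dB.
N ≥ 10^(6.4/10) = 4.365, so N = 5.

5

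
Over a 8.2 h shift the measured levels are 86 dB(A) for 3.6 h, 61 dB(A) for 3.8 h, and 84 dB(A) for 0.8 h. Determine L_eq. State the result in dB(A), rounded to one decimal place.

L_eq = 10·log₁₀[(1/T)·Σ tᵢ·10^(Lᵢ/10)] with T = 8.2 h.
Σ tᵢ·10^(Lᵢ/10) = 3.6·10^(86/10) + 3.8·10^(61/10) + 0.8·10^(84/10) = 1.639e+09.
L_eq = 10·log₁₀(1.639e+09/8.2) = 83.01 dB(A).

83.0 dB(A)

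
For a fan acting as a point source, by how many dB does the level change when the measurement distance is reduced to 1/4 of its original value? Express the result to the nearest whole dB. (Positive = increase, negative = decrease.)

Point-source spreading: ΔL = −20·log₁₀(r₂/r₁).
ΔL = −20·log₁₀(0.25) = +12.04 dB.

+12 dB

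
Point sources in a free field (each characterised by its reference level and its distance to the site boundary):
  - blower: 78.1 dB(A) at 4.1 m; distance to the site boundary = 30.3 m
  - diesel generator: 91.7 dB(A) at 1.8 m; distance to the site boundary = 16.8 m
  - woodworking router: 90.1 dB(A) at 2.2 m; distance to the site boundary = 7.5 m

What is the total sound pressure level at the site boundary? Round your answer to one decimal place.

Apply inverse-square spreading to bring every level to the receiver, then sum 10^(L/10).
blower: 78.1 − 20·log₁₀(30.3/4.1) = 78.1 − 17.37 = 60.73 dB(A).
diesel generator: 91.7 − 20·log₁₀(16.8/1.8) = 91.7 − 19.40 = 72.30 dB(A).
woodworking router: 90.1 − 20·log₁₀(7.5/2.2) = 90.1 − 10.65 = 79.45 dB(A).
Σ 10^(L/10) = 1.062e+08 → L_total = 10·log₁₀(1.062e+08) = 80.26 dB(A).

80.3 dB(A)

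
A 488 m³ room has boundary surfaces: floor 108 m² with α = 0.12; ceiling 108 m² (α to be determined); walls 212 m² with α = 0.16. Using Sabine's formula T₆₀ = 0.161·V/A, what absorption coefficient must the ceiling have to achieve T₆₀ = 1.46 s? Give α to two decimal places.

Required total absorption A = 0.161·488/1.46 = 53.81 m².
Absorption from the other surfaces = 108·0.12 + 212·0.16 = 46.88 m², so the ceiling must supply 6.93 m² over 108 m².
α = 6.93/108 = 0.064.

0.06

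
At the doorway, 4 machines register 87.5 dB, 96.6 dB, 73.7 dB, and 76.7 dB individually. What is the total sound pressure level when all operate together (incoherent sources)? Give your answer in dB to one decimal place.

97.2 dB

For uncorrelated sources the intensities add, so convert each level to linear form, sum, and take 10·log₁₀ of the total.
Σ 10^(L/10) = 10^(87.5/10) + 10^(96.6/10) + 10^(73.7/10) + 10^(76.7/10) = 5.203e+09.
L_total = 10·log₁₀(5.203e+09) = 97.16 dB.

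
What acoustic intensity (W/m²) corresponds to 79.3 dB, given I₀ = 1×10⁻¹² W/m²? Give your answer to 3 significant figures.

I/I₀ = 10^(79.3/10) = 8.511e+07, so I = 8.511e+07 × 10⁻¹² W/m².

8.51e-05 W/m²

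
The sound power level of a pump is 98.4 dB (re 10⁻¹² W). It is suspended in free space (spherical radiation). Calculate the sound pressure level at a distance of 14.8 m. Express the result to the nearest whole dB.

64 dB

L_p = L_w − 10·log₁₀(4π·r²) with r = 14.8 m.
4π·r² = 2753 m², 10·log₁₀ of that is 34.397 dB.
L_p = 98.4 − 34.397 = 64.00 dB.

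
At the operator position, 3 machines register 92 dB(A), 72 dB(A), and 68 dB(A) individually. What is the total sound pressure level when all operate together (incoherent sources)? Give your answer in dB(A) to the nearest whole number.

Incoherent sources combine by intensity addition: L_total = 10·log₁₀(Σ 10^(L_i/10)).
Σ 10^(L/10) = 10^(92/10) + 10^(72/10) + 10^(68/10) = 1.607e+09.
L_total = 10·log₁₀(1.607e+09) = 92.06 dB(A).

92 dB(A)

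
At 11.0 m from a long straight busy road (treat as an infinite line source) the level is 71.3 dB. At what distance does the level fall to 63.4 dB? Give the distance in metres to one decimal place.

67.8 m

Line-source spreading drops the level by 10·log₁₀(r₂/r₁); inverting, r₂/r₁ = 10^(ΔL/10).
r₂ = 11.0·10^((71.3−63.4)/10) = 11.0·10^(7.9/10) = 67.83 m.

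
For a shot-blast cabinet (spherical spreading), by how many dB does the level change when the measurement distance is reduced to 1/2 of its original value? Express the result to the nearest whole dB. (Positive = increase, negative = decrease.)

+6 dB

With spherical spreading the level changes by −20·log₁₀(r₂/r₁).
ΔL = −20·log₁₀(0.5) = +6.02 dB.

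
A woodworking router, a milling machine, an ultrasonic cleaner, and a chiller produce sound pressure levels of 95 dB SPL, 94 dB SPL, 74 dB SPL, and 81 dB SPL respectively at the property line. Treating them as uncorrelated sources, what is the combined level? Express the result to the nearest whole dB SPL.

For uncorrelated sources the intensities add, so convert each level to linear form, sum, and take 10·log₁₀ of the total.
Σ 10^(L/10) = 10^(95/10) + 10^(94/10) + 10^(74/10) + 10^(81/10) = 5.825e+09.
L_total = 10·log₁₀(5.825e+09) = 97.65 dB SPL.

98 dB SPL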